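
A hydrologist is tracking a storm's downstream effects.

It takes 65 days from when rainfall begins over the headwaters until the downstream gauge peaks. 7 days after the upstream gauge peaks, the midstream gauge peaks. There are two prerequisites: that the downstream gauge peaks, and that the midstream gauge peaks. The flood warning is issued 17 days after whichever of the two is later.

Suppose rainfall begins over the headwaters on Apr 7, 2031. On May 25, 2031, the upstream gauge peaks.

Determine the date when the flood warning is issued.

Jun 28, 2031

Rainfall begins over the headwaters: Apr 7, 2031.
The downstream gauge peaks: Apr 7, 2031 + 65 days = Jun 11, 2031.
The upstream gauge peaks: May 25, 2031.
The midstream gauge peaks: May 25, 2031 + 7 days = Jun 1, 2031.
Both prerequisites met — the downstream gauge peaks (Jun 11, 2031), the midstream gauge peaks (Jun 1, 2031); the later is Jun 11, 2031.
The flood warning is issued: Jun 11, 2031 + 17 days = Jun 28, 2031.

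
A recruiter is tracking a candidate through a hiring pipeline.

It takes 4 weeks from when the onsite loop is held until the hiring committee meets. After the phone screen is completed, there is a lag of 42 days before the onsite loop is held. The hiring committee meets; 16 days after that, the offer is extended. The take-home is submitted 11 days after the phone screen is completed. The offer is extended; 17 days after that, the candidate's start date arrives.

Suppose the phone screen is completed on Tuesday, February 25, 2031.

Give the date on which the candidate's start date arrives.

The phone screen is completed: Feb 25, 2031.
The onsite loop is held: Feb 25, 2031 + 42 days = Apr 8, 2031.
The hiring committee meets: Apr 8, 2031 + 4 weeks = May 6, 2031.
The offer is extended: May 6, 2031 + 16 days = May 22, 2031.
The candidate's start date arrives: May 22, 2031 + 17 days = Jun 8, 2031.

Sunday, June 8, 2031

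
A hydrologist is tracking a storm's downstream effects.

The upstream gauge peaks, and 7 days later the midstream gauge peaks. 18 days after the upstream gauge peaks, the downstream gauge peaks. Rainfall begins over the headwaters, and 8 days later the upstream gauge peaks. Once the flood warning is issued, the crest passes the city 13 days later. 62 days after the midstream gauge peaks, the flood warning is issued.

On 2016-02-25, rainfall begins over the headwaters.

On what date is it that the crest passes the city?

2016-05-25

Rainfall begins over the headwaters: Feb 25, 2016.
The upstream gauge peaks: Feb 25, 2016 + 8 days = Mar 4, 2016.
The midstream gauge peaks: Mar 4, 2016 + 7 days = Mar 11, 2016.
The flood warning is issued: Mar 11, 2016 + 62 days = May 12, 2016.
The crest passes the city: May 12, 2016 + 13 days = May 25, 2016.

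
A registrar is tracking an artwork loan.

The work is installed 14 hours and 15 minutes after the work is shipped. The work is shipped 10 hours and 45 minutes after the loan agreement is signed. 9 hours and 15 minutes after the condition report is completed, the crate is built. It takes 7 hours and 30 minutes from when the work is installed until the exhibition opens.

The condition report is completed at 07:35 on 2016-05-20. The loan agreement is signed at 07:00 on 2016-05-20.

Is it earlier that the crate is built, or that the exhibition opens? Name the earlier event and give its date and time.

The crate is built — 16:50 on 2016-05-20

The condition report is completed: 07:35 May 20, 2016.
The crate is built: 07:35 May 20, 2016 + 9h15m = 16:50 May 20, 2016.
The loan agreement is signed: 07:00 May 20, 2016.
The work is shipped: 07:00 May 20, 2016 + 10h45m = 17:45 May 20, 2016.
The work is installed: 17:45 May 20, 2016 + 14h15m = 08:00 May 21, 2016.
The exhibition opens: 08:00 May 21, 2016 + 7h30m = 15:30 May 21, 2016.
Comparing: the crate is built at 16:50 May 20, 2016 vs the exhibition opens at 15:30 May 21, 2016. Earlier: the crate is built.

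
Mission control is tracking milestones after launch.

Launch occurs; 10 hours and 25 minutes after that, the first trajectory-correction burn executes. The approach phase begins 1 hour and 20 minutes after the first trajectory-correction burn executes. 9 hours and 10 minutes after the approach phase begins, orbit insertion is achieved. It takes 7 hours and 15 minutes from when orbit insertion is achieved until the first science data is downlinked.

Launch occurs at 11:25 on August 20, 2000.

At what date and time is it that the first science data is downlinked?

15:35 on August 21, 2000

Launch occurs: 11:25 Aug 20, 2000.
The first trajectory-correction burn executes: 11:25 Aug 20, 2000 + 10h25m = 21:50 Aug 20, 2000.
The approach phase begins: 21:50 Aug 20, 2000 + 1h20m = 23:10 Aug 20, 2000.
Orbit insertion is achieved: 23:10 Aug 20, 2000 + 9h10m = 08:20 Aug 21, 2000.
The first science data is downlinked: 08:20 Aug 21, 2000 + 7h15m = 15:35 Aug 21, 2000.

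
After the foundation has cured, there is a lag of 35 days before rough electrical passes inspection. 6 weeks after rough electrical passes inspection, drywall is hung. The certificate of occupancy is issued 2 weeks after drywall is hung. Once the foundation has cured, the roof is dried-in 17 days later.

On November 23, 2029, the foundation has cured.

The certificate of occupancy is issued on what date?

The foundation has cured: Nov 23, 2029.
Rough electrical passes inspection: Nov 23, 2029 + 35 days = Dec 28, 2029.
Drywall is hung: Dec 28, 2029 + 6 weeks = Feb 8, 2030.
The certificate of occupancy is issued: Feb 8, 2030 + 2 weeks = Feb 22, 2030.

February 22, 2030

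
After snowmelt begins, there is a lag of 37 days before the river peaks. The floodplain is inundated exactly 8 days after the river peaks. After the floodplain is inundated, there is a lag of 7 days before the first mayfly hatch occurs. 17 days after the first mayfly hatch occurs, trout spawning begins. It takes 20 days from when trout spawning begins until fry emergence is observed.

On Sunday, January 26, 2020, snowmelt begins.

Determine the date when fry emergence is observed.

Snowmelt begins: Jan 26, 2020.
The river peaks: Jan 26, 2020 + 37 days = Mar 3, 2020.
The floodplain is inundated: Mar 3, 2020 + 8 days = Mar 11, 2020.
The first mayfly hatch occurs: Mar 11, 2020 + 7 days = Mar 18, 2020.
Trout spawning begins: Mar 18, 2020 + 17 days = Apr 4, 2020.
Fry emergence is observed: Apr 4, 2020 + 20 days = Apr 24, 2020.

Friday, April 24, 2020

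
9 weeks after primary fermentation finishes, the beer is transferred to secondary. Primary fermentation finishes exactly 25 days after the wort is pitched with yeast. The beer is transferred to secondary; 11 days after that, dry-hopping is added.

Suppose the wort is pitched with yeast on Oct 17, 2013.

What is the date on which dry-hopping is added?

Jan 24, 2014

The wort is pitched with yeast: Oct 17, 2013.
Primary fermentation finishes: Oct 17, 2013 + 25 days = Nov 11, 2013.
The beer is transferred to secondary: Nov 11, 2013 + 9 weeks = Jan 13, 2014.
Dry-hopping is added: Jan 13, 2014 + 11 days = Jan 24, 2014.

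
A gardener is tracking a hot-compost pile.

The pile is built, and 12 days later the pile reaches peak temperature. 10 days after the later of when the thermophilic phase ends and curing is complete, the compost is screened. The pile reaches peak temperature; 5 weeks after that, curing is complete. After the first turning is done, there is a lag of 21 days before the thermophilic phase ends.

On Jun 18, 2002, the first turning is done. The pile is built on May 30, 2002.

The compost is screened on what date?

Jul 26, 2002

The first turning is done: Jun 18, 2002.
The thermophilic phase ends: Jun 18, 2002 + 21 days = Jul 9, 2002.
The pile is built: May 30, 2002.
The pile reaches peak temperature: May 30, 2002 + 12 days = Jun 11, 2002.
Curing is complete: Jun 11, 2002 + 5 weeks = Jul 16, 2002.
Both prerequisites met — the thermophilic phase ends (Jul 9, 2002), curing is complete (Jul 16, 2002); the later is Jul 16, 2002.
The compost is screened: Jul 16, 2002 + 10 days = Jul 26, 2002.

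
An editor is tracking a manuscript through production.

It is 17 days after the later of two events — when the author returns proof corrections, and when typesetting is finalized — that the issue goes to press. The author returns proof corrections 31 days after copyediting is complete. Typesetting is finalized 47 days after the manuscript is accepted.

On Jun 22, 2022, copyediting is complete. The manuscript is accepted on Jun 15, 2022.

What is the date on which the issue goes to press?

Copyediting is complete: Jun 22, 2022.
The author returns proof corrections: Jun 22, 2022 + 31 days = Jul 23, 2022.
The manuscript is accepted: Jun 15, 2022.
Typesetting is finalized: Jun 15, 2022 + 47 days = Aug 1, 2022.
Both prerequisites met — the author returns proof corrections (Jul 23, 2022), typesetting is finalized (Aug 1, 2022); the later is Aug 1, 2022.
The issue goes to press: Aug 1, 2022 + 17 days = Aug 18, 2022.

Aug 18, 2022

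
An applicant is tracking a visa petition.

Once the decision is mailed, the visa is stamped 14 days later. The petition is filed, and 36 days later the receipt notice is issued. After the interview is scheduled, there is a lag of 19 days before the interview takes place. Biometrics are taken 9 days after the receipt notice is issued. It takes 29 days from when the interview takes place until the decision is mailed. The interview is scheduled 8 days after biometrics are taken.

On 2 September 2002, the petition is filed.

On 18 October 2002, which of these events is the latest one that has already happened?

Biometrics are taken

The petition is filed: Sep 2, 2002.
The receipt notice is issued: Sep 2, 2002 + 36 days = Oct 8, 2002.
Biometrics are taken: Oct 8, 2002 + 9 days = Oct 17, 2002.
The interview is scheduled: Oct 17, 2002 + 8 days = Oct 25, 2002.
The interview takes place: Oct 25, 2002 + 19 days = Nov 13, 2002.
The decision is mailed: Nov 13, 2002 + 29 days = Dec 12, 2002.
The visa is stamped: Dec 12, 2002 + 14 days = Dec 26, 2002.
Oct 18, 2002 falls between when biometrics are taken (Oct 17, 2002) and when the interview is scheduled (Oct 25, 2002).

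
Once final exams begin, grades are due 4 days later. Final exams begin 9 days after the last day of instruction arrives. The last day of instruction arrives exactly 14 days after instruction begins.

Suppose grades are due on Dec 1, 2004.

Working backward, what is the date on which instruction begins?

Nov 4, 2004

Grades are due: Dec 1, 2004.
Final exams begin: Dec 1, 2004 − 4 days = Nov 27, 2004.
The last day of instruction arrives: Nov 27, 2004 − 9 days = Nov 18, 2004.
Instruction begins: Nov 18, 2004 − 14 days = Nov 4, 2004.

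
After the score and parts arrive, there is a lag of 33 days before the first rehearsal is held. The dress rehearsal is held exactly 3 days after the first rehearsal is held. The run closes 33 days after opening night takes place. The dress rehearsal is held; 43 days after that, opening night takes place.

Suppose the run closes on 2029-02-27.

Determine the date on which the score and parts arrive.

The run closes: Feb 27, 2029.
Opening night takes place: Feb 27, 2029 − 33 days = Jan 25, 2029.
The dress rehearsal is held: Jan 25, 2029 − 43 days = Dec 13, 2028.
The first rehearsal is held: Dec 13, 2028 − 3 days = Dec 10, 2028.
The score and parts arrive: Dec 10, 2028 − 33 days = Nov 7, 2028.

2028-11-07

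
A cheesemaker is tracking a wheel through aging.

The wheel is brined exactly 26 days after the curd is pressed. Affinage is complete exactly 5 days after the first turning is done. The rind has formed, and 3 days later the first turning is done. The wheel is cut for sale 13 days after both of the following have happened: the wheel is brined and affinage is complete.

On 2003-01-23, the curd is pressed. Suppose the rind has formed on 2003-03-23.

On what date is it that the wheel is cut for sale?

2003-04-13

The curd is pressed: Jan 23, 2003.
The wheel is brined: Jan 23, 2003 + 26 days = Feb 18, 2003.
The rind has formed: Mar 23, 2003.
The first turning is done: Mar 23, 2003 + 3 days = Mar 26, 2003.
Affinage is complete: Mar 26, 2003 + 5 days = Mar 31, 2003.
Both prerequisites met — the wheel is brined (Feb 18, 2003), affinage is complete (Mar 31, 2003); the later is Mar 31, 2003.
The wheel is cut for sale: Mar 31, 2003 + 13 days = Apr 13, 2003.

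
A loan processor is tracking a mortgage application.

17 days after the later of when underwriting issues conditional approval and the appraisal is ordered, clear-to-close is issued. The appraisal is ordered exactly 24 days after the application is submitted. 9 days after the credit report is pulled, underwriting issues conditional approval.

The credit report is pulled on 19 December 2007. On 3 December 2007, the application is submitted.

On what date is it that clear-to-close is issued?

The credit report is pulled: Dec 19, 2007.
Underwriting issues conditional approval: Dec 19, 2007 + 9 days = Dec 28, 2007.
The application is submitted: Dec 3, 2007.
The appraisal is ordered: Dec 3, 2007 + 24 days = Dec 27, 2007.
Both prerequisites met — underwriting issues conditional approval (Dec 28, 2007), the appraisal is ordered (Dec 27, 2007); the later is Dec 28, 2007.
Clear-to-close is issued: Dec 28, 2007 + 17 days = Jan 14, 2008.

14 January 2008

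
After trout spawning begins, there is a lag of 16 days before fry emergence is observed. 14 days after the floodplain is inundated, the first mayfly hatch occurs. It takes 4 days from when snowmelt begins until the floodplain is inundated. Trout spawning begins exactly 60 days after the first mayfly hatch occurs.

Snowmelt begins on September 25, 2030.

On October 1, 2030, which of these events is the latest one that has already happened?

The floodplain is inundated

Snowmelt begins: Sep 25, 2030.
The floodplain is inundated: Sep 25, 2030 + 4 days = Sep 29, 2030.
The first mayfly hatch occurs: Sep 29, 2030 + 14 days = Oct 13, 2030.
Trout spawning begins: Oct 13, 2030 + 60 days = Dec 12, 2030.
Fry emergence is observed: Dec 12, 2030 + 16 days = Dec 28, 2030.
Oct 1, 2030 falls between when the floodplain is inundated (Sep 29, 2030) and when the first mayfly hatch occurs (Oct 13, 2030).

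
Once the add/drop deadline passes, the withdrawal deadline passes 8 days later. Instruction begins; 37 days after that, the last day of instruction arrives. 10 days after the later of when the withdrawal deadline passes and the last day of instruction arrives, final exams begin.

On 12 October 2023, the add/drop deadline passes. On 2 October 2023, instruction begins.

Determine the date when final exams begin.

The add/drop deadline passes: Oct 12, 2023.
The withdrawal deadline passes: Oct 12, 2023 + 8 days = Oct 20, 2023.
Instruction begins: Oct 2, 2023.
The last day of instruction arrives: Oct 2, 2023 + 37 days = Nov 8, 2023.
Both prerequisites met — the withdrawal deadline passes (Oct 20, 2023), the last day of instruction arrives (Nov 8, 2023); the later is Nov 8, 2023.
Final exams begin: Nov 8, 2023 + 10 days = Nov 18, 2023.

18 November 2023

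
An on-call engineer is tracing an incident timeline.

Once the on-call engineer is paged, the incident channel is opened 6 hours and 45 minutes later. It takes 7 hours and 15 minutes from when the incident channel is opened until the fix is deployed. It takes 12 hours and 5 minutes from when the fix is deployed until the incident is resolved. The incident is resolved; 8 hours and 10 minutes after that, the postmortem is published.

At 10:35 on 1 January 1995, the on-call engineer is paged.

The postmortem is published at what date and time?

20:50 on 2 January 1995

The on-call engineer is paged: 10:35 Jan 1, 1995.
The incident channel is opened: 10:35 Jan 1, 1995 + 6h45m = 17:20 Jan 1, 1995.
The fix is deployed: 17:20 Jan 1, 1995 + 7h15m = 00:35 Jan 2, 1995.
The incident is resolved: 00:35 Jan 2, 1995 + 12h05m = 12:40 Jan 2, 1995.
The postmortem is published: 12:40 Jan 2, 1995 + 8h10m = 20:50 Jan 2, 1995.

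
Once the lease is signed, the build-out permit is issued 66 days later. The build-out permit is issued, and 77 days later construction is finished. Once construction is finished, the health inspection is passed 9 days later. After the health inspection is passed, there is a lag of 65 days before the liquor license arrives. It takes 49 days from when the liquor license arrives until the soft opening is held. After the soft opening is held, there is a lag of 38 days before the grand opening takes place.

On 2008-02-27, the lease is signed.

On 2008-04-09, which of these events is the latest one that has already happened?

The lease is signed

The lease is signed: Feb 27, 2008.
The build-out permit is issued: Feb 27, 2008 + 66 days = May 3, 2008.
Construction is finished: May 3, 2008 + 77 days = Jul 19, 2008.
The health inspection is passed: Jul 19, 2008 + 9 days = Jul 28, 2008.
The liquor license arrives: Jul 28, 2008 + 65 days = Oct 1, 2008.
The soft opening is held: Oct 1, 2008 + 49 days = Nov 19, 2008.
The grand opening takes place: Nov 19, 2008 + 38 days = Dec 27, 2008.
Apr 9, 2008 falls between when the lease is signed (Feb 27, 2008) and when the build-out permit is issued (May 3, 2008).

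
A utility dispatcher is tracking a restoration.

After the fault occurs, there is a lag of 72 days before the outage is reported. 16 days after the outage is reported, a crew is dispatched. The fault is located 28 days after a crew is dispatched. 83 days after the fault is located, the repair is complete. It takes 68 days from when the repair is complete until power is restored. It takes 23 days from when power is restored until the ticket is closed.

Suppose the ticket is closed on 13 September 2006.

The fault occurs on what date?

27 November 2005

The ticket is closed: Sep 13, 2006.
Power is restored: Sep 13, 2006 − 23 days = Aug 21, 2006.
The repair is complete: Aug 21, 2006 − 68 days = Jun 14, 2006.
The fault is located: Jun 14, 2006 − 83 days = Mar 23, 2006.
A crew is dispatched: Mar 23, 2006 − 28 days = Feb 23, 2006.
The outage is reported: Feb 23, 2006 − 16 days = Feb 7, 2006.
The fault occurs: Feb 7, 2006 − 72 days = Nov 27, 2005.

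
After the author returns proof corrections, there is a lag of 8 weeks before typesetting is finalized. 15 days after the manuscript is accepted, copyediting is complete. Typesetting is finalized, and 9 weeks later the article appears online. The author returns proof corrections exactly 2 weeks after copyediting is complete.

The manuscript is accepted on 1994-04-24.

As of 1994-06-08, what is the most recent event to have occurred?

The manuscript is accepted: Apr 24, 1994.
Copyediting is complete: Apr 24, 1994 + 15 days = May 9, 1994.
The author returns proof corrections: May 9, 1994 + 2 weeks = May 23, 1994.
Typesetting is finalized: May 23, 1994 + 8 weeks = Jul 18, 1994.
The article appears online: Jul 18, 1994 + 9 weeks = Sep 19, 1994.
Jun 8, 1994 falls between when the author returns proof corrections (May 23, 1994) and when typesetting is finalized (Jul 18, 1994).

The author returns proof corrections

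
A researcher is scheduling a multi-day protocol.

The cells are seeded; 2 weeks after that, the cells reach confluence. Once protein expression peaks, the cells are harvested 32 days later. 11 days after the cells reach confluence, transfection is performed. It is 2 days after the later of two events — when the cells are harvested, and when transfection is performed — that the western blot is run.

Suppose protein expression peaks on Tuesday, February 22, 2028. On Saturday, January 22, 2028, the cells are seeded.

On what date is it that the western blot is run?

Protein expression peaks: Feb 22, 2028.
The cells are harvested: Feb 22, 2028 + 32 days = Mar 25, 2028.
The cells are seeded: Jan 22, 2028.
The cells reach confluence: Jan 22, 2028 + 2 weeks = Feb 5, 2028.
Transfection is performed: Feb 5, 2028 + 11 days = Feb 16, 2028.
Both prerequisites met — the cells are harvested (Mar 25, 2028), transfection is performed (Feb 16, 2028); the later is Mar 25, 2028.
The western blot is run: Mar 25, 2028 + 2 days = Mar 27, 2028.

Monday, March 27, 2028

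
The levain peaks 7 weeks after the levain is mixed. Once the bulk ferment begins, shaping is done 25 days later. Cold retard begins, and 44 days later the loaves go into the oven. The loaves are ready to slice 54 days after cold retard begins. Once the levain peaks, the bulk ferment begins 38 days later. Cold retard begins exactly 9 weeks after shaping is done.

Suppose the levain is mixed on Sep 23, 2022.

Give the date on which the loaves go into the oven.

Apr 30, 2023

The levain is mixed: Sep 23, 2022.
The levain peaks: Sep 23, 2022 + 7 weeks = Nov 11, 2022.
The bulk ferment begins: Nov 11, 2022 + 38 days = Dec 19, 2022.
Shaping is done: Dec 19, 2022 + 25 days = Jan 13, 2023.
Cold retard begins: Jan 13, 2023 + 9 weeks = Mar 17, 2023.
The loaves go into the oven: Mar 17, 2023 + 44 days = Apr 30, 2023.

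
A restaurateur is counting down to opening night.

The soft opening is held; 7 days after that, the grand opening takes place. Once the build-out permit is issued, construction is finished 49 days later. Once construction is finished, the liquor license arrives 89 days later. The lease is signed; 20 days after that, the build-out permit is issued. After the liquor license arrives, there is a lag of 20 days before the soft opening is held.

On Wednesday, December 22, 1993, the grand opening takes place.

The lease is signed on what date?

Sunday, June 20, 1993

The grand opening takes place: Dec 22, 1993.
The soft opening is held: Dec 22, 1993 − 7 days = Dec 15, 1993.
The liquor license arrives: Dec 15, 1993 − 20 days = Nov 25, 1993.
Construction is finished: Nov 25, 1993 − 89 days = Aug 28, 1993.
The build-out permit is issued: Aug 28, 1993 − 49 days = Jul 10, 1993.
The lease is signed: Jul 10, 1993 − 20 days = Jun 20, 1993.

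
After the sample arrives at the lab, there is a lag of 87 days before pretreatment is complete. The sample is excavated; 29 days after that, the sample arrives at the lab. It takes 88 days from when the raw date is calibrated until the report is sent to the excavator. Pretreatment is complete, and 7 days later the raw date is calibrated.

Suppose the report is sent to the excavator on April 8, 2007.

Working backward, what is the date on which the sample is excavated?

September 9, 2006

The report is sent to the excavator: Apr 8, 2007.
The raw date is calibrated: Apr 8, 2007 − 88 days = Jan 10, 2007.
Pretreatment is complete: Jan 10, 2007 − 7 days = Jan 3, 2007.
The sample arrives at the lab: Jan 3, 2007 − 87 days = Oct 8, 2006.
The sample is excavated: Oct 8, 2006 − 29 days = Sep 9, 2006.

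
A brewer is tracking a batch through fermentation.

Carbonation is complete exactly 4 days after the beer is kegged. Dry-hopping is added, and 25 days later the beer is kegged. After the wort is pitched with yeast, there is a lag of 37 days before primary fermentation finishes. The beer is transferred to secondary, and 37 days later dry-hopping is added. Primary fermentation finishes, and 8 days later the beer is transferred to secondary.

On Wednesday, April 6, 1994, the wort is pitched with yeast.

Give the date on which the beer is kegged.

Friday, July 22, 1994

The wort is pitched with yeast: Apr 6, 1994.
Primary fermentation finishes: Apr 6, 1994 + 37 days = May 13, 1994.
The beer is transferred to secondary: May 13, 1994 + 8 days = May 21, 1994.
Dry-hopping is added: May 21, 1994 + 37 days = Jun 27, 1994.
The beer is kegged: Jun 27, 1994 + 25 days = Jul 22, 1994.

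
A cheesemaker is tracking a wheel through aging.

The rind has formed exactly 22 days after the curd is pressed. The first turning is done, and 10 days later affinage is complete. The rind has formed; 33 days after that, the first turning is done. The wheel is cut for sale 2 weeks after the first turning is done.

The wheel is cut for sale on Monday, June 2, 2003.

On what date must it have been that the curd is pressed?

Tuesday, March 25, 2003

The wheel is cut for sale: Jun 2, 2003.
The first turning is done: Jun 2, 2003 − 2 weeks = May 19, 2003.
The rind has formed: May 19, 2003 − 33 days = Apr 16, 2003.
The curd is pressed: Apr 16, 2003 − 22 days = Mar 25, 2003.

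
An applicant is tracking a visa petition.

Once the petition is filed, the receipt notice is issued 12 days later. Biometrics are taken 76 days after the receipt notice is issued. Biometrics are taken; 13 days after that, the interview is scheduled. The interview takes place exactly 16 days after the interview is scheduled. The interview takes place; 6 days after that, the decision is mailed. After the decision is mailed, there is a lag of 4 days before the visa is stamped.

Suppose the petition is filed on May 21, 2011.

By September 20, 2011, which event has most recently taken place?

The interview takes place

The petition is filed: May 21, 2011.
The receipt notice is issued: May 21, 2011 + 12 days = Jun 2, 2011.
Biometrics are taken: Jun 2, 2011 + 76 days = Aug 17, 2011.
The interview is scheduled: Aug 17, 2011 + 13 days = Aug 30, 2011.
The interview takes place: Aug 30, 2011 + 16 days = Sep 15, 2011.
The decision is mailed: Sep 15, 2011 + 6 days = Sep 21, 2011.
The visa is stamped: Sep 21, 2011 + 4 days = Sep 25, 2011.
Sep 20, 2011 falls between when the interview takes place (Sep 15, 2011) and when the decision is mailed (Sep 21, 2011).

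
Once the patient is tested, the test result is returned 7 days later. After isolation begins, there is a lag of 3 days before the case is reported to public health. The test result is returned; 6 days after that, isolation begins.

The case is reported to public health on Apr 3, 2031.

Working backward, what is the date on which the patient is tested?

The case is reported to public health: Apr 3, 2031.
Isolation begins: Apr 3, 2031 − 3 days = Mar 31, 2031.
The test result is returned: Mar 31, 2031 − 6 days = Mar 25, 2031.
The patient is tested: Mar 25, 2031 − 7 days = Mar 18, 2031.

Mar 18, 2031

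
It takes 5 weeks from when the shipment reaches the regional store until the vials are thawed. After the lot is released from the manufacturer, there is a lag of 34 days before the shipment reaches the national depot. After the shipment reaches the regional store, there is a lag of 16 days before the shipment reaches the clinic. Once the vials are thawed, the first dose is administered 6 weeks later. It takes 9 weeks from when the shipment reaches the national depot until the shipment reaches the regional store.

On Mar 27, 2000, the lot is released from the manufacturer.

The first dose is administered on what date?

Sep 17, 2000

The lot is released from the manufacturer: Mar 27, 2000.
The shipment reaches the national depot: Mar 27, 2000 + 34 days = Apr 30, 2000.
The shipment reaches the regional store: Apr 30, 2000 + 9 weeks = Jul 2, 2000.
The vials are thawed: Jul 2, 2000 + 5 weeks = Aug 6, 2000.
The first dose is administered: Aug 6, 2000 + 6 weeks = Sep 17, 2000.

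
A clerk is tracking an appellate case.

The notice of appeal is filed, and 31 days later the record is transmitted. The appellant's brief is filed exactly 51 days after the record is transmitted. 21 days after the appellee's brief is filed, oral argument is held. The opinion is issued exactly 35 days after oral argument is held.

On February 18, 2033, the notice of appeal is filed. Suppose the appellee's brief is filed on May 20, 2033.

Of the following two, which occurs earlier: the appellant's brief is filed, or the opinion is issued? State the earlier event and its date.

The appellant's brief is filed — May 11, 2033

The notice of appeal is filed: Feb 18, 2033.
The record is transmitted: Feb 18, 2033 + 31 days = Mar 21, 2033.
The appellant's brief is filed: Mar 21, 2033 + 51 days = May 11, 2033.
The appellee's brief is filed: May 20, 2033.
Oral argument is held: May 20, 2033 + 21 days = Jun 10, 2033.
The opinion is issued: Jun 10, 2033 + 35 days = Jul 15, 2033.
Comparing: the appellant's brief is filed on May 11, 2033 vs the opinion is issued on Jul 15, 2033. Earlier: the appellant's brief is filed.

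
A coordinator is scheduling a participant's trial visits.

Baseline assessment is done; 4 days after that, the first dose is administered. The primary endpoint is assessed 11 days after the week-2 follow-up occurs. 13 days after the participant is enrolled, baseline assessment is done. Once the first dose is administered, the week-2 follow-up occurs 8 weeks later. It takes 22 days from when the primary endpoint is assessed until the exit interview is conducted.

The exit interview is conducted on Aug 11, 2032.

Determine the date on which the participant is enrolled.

Apr 27, 2032

The exit interview is conducted: Aug 11, 2032.
The primary endpoint is assessed: Aug 11, 2032 − 22 days = Jul 20, 2032.
The week-2 follow-up occurs: Jul 20, 2032 − 11 days = Jul 9, 2032.
The first dose is administered: Jul 9, 2032 − 8 weeks = May 14, 2032.
Baseline assessment is done: May 14, 2032 − 4 days = May 10, 2032.
The participant is enrolled: May 10, 2032 − 13 days = Apr 27, 2032.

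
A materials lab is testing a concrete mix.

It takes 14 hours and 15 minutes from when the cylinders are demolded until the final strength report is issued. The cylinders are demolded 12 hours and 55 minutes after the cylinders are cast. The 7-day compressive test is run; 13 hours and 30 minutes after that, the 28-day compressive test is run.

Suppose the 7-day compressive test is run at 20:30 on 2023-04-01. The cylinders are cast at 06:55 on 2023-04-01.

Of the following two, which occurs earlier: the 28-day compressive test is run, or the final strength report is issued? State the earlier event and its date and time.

The 7-day compressive test is run: 20:30 Apr 1, 2023.
The 28-day compressive test is run: 20:30 Apr 1, 2023 + 13h30m = 10:00 Apr 2, 2023.
The cylinders are cast: 06:55 Apr 1, 2023.
The cylinders are demolded: 06:55 Apr 1, 2023 + 12h55m = 19:50 Apr 1, 2023.
The final strength report is issued: 19:50 Apr 1, 2023 + 14h15m = 10:05 Apr 2, 2023.
Comparing: the 28-day compressive test is run at 10:00 Apr 2, 2023 vs the final strength report is issued at 10:05 Apr 2, 2023. Earlier: the 28-day compressive test is run.

The 28-day compressive test is run — 10:00 on 2023-04-02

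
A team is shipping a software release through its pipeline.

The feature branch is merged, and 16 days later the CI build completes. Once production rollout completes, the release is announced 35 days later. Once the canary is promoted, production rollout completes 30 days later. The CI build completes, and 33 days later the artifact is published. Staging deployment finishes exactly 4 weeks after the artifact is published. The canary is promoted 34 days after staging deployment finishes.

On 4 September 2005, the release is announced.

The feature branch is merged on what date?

The release is announced: Sep 4, 2005.
Production rollout completes: Sep 4, 2005 − 35 days = Jul 31, 2005.
The canary is promoted: Jul 31, 2005 − 30 days = Jul 1, 2005.
Staging deployment finishes: Jul 1, 2005 − 34 days = May 28, 2005.
The artifact is published: May 28, 2005 − 4 weeks = Apr 30, 2005.
The CI build completes: Apr 30, 2005 − 33 days = Mar 28, 2005.
The feature branch is merged: Mar 28, 2005 − 16 days = Mar 12, 2005.

12 March 2005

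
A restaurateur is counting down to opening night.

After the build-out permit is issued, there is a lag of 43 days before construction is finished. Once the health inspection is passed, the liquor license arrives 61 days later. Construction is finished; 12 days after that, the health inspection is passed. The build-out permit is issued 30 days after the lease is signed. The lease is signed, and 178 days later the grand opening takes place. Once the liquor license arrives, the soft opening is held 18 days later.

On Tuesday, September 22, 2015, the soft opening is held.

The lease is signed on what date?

The soft opening is held: Sep 22, 2015.
The liquor license arrives: Sep 22, 2015 − 18 days = Sep 4, 2015.
The health inspection is passed: Sep 4, 2015 − 61 days = Jul 5, 2015.
Construction is finished: Jul 5, 2015 − 12 days = Jun 23, 2015.
The build-out permit is issued: Jun 23, 2015 − 43 days = May 11, 2015.
The lease is signed: May 11, 2015 − 30 days = Apr 11, 2015.

Saturday, April 11, 2015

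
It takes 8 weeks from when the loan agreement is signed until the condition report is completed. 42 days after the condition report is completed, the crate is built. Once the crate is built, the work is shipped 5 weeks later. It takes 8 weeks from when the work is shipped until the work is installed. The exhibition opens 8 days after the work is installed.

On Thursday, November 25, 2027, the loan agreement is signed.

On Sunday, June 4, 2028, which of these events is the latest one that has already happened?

The loan agreement is signed: Nov 25, 2027.
The condition report is completed: Nov 25, 2027 + 8 weeks = Jan 20, 2028.
The crate is built: Jan 20, 2028 + 42 days = Mar 2, 2028.
The work is shipped: Mar 2, 2028 + 5 weeks = Apr 6, 2028.
The work is installed: Apr 6, 2028 + 8 weeks = Jun 1, 2028.
The exhibition opens: Jun 1, 2028 + 8 days = Jun 9, 2028.
Jun 4, 2028 falls between when the work is installed (Jun 1, 2028) and when the exhibition opens (Jun 9, 2028).

The work is installed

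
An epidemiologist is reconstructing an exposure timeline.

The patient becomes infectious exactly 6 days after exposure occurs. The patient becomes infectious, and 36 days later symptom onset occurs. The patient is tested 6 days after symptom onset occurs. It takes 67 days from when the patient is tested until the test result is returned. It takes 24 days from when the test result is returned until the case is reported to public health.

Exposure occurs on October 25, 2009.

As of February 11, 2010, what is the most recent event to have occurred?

The patient is tested

Exposure occurs: Oct 25, 2009.
The patient becomes infectious: Oct 25, 2009 + 6 days = Oct 31, 2009.
Symptom onset occurs: Oct 31, 2009 + 36 days = Dec 6, 2009.
The patient is tested: Dec 6, 2009 + 6 days = Dec 12, 2009.
The test result is returned: Dec 12, 2009 + 67 days = Feb 17, 2010.
The case is reported to public health: Feb 17, 2010 + 24 days = Mar 13, 2010.
Feb 11, 2010 falls between when the patient is tested (Dec 12, 2009) and when the test result is returned (Feb 17, 2010).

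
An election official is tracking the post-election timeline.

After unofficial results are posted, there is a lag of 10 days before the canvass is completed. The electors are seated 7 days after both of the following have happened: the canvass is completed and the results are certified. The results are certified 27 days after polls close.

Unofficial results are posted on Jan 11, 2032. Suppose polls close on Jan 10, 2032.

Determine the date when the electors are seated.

Feb 13, 2032

Unofficial results are posted: Jan 11, 2032.
The canvass is completed: Jan 11, 2032 + 10 days = Jan 21, 2032.
Polls close: Jan 10, 2032.
The results are certified: Jan 10, 2032 + 27 days = Feb 6, 2032.
Both prerequisites met — the canvass is completed (Jan 21, 2032), the results are certified (Feb 6, 2032); the later is Feb 6, 2032.
The electors are seated: Feb 6, 2032 + 7 days = Feb 13, 2032.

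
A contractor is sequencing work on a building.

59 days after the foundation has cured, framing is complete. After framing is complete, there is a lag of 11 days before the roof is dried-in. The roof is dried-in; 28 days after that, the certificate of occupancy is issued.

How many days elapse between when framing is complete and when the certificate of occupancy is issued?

39 days

Causal path: framing is complete → the roof is dried-in → the certificate of occupancy is issued.
Total delay along the path: 11 + 28 = 39 days.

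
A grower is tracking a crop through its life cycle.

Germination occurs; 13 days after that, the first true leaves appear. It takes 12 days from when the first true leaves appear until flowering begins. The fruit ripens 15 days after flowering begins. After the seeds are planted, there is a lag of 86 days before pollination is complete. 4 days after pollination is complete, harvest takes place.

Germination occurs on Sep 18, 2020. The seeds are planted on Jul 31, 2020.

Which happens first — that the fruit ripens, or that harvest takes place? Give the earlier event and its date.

Germination occurs: Sep 18, 2020.
The first true leaves appear: Sep 18, 2020 + 13 days = Oct 1, 2020.
Flowering begins: Oct 1, 2020 + 12 days = Oct 13, 2020.
The fruit ripens: Oct 13, 2020 + 15 days = Oct 28, 2020.
The seeds are planted: Jul 31, 2020.
Pollination is complete: Jul 31, 2020 + 86 days = Oct 25, 2020.
Harvest takes place: Oct 25, 2020 + 4 days = Oct 29, 2020.
Comparing: the fruit ripens on Oct 28, 2020 vs harvest takes place on Oct 29, 2020. Earlier: the fruit ripens.

The fruit ripens — Oct 28, 2020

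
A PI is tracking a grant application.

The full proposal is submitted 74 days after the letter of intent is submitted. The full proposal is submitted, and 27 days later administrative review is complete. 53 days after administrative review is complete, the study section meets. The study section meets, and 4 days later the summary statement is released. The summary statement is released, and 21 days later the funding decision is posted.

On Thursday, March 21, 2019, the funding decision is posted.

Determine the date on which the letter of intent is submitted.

The funding decision is posted: Mar 21, 2019.
The summary statement is released: Mar 21, 2019 − 21 days = Feb 28, 2019.
The study section meets: Feb 28, 2019 − 4 days = Feb 24, 2019.
Administrative review is complete: Feb 24, 2019 − 53 days = Jan 2, 2019.
The full proposal is submitted: Jan 2, 2019 − 27 days = Dec 6, 2018.
The letter of intent is submitted: Dec 6, 2018 − 74 days = Sep 23, 2018.

Sunday, September 23, 2018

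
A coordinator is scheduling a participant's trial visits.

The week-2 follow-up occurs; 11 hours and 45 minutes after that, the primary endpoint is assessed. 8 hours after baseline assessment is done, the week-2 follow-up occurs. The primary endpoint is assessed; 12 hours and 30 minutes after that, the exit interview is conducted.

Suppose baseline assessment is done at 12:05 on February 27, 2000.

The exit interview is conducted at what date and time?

Baseline assessment is done: 12:05 Feb 27, 2000.
The week-2 follow-up occurs: 12:05 Feb 27, 2000 + 8h = 20:05 Feb 27, 2000.
The primary endpoint is assessed: 20:05 Feb 27, 2000 + 11h45m = 07:50 Feb 28, 2000.
The exit interview is conducted: 07:50 Feb 28, 2000 + 12h30m = 20:20 Feb 28, 2000.

20:20 on February 28, 2000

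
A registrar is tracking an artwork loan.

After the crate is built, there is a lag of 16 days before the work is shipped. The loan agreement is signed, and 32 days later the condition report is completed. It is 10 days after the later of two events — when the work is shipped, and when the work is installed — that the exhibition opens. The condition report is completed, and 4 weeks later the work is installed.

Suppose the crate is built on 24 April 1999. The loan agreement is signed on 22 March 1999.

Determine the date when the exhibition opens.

The crate is built: Apr 24, 1999.
The work is shipped: Apr 24, 1999 + 16 days = May 10, 1999.
The loan agreement is signed: Mar 22, 1999.
The condition report is completed: Mar 22, 1999 + 32 days = Apr 23, 1999.
The work is installed: Apr 23, 1999 + 4 weeks = May 21, 1999.
Both prerequisites met — the work is shipped (May 10, 1999), the work is installed (May 21, 1999); the later is May 21, 1999.
The exhibition opens: May 21, 1999 + 10 days = May 31, 1999.

31 May 1999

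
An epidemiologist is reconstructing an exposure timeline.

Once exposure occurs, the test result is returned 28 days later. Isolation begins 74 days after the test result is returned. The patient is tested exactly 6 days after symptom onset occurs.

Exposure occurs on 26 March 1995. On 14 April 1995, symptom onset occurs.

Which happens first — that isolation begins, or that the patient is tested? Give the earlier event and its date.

The patient is tested — 20 April 1995

Exposure occurs: Mar 26, 1995.
The test result is returned: Mar 26, 1995 + 28 days = Apr 23, 1995.
Isolation begins: Apr 23, 1995 + 74 days = Jul 6, 1995.
Symptom onset occurs: Apr 14, 1995.
The patient is tested: Apr 14, 1995 + 6 days = Apr 20, 1995.
Comparing: isolation begins on Jul 6, 1995 vs the patient is tested on Apr 20, 1995. Earlier: the patient is tested.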